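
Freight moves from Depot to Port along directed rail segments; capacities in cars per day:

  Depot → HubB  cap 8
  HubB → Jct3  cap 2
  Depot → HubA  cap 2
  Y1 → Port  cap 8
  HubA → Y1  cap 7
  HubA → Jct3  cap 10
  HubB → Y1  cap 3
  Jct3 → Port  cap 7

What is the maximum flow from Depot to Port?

7

Augment Depot→HubA→Y1→Port: bottleneck 2, flow now 2.
Augment Depot→HubB→Y1→Port: bottleneck 3, flow now 5.
Augment Depot→HubB→Jct3→Port: bottleneck 2, flow now 7.
No augmenting path remains; maximum flow = 7.
In the residual graph, reachable from Depot: {Depot, HubB}.
Min-cut edges: Depot→HubA (2), HubB→Y1 (3), HubB→Jct3 (2); capacity 2 + 3 + 2 = 7.
This cut is saturated, so no flow can exceed 7.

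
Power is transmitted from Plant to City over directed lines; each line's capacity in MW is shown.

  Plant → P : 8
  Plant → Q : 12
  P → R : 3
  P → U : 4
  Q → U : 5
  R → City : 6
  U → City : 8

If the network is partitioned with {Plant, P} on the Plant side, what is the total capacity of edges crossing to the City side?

19

Edges leaving {Plant, P}: Plant→Q (12), P→R (3), P→U (4).
Cut capacity = 12 + 3 + 4 = 19.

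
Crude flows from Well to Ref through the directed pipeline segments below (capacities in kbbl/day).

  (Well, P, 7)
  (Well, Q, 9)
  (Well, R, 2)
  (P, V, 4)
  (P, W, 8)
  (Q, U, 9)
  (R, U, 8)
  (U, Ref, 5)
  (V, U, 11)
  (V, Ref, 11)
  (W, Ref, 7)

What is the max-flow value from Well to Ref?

Augment Well→P→V→Ref: bottleneck 4, flow now 4.
Augment Well→P→W→Ref: bottleneck 3, flow now 7.
Augment Well→Q→U→Ref: bottleneck 5, flow now 12.
No augmenting path remains; maximum flow = 12.
In the residual graph, reachable from Well: {Well, Q, R, U}.
Min-cut edges: Well→P (7), U→Ref (5); capacity 7 + 5 = 12.
This cut is saturated, so no flow can exceed 12.

12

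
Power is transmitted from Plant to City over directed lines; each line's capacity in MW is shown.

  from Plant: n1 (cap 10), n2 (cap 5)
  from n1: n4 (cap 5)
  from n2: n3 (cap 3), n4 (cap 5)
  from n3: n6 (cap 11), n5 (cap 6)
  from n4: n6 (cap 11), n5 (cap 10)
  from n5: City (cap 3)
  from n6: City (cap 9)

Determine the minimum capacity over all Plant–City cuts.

10

Augment Plant→n1→n4→n5→City: bottleneck 3, flow now 3.
Augment Plant→n1→n4→n6→City: bottleneck 2, flow now 5.
Augment Plant→n2→n3→n6→City: bottleneck 3, flow now 8.
Augment Plant→n2→n4→n6→City: bottleneck 2, flow now 10.
No augmenting path remains; maximum flow = 10.
By max-flow min-cut, the minimum cut capacity equals the max flow.
In the residual graph, reachable from Plant: {Plant, n1}.
Min-cut edges: Plant→n2 (5), n1→n4 (5); capacity 5 + 5 = 10.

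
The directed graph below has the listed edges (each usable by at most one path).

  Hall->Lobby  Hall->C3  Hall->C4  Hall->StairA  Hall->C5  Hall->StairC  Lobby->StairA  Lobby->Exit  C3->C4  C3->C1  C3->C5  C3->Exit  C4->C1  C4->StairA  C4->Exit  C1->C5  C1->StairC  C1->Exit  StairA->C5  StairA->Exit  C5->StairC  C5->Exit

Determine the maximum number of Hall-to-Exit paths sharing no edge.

Assign every edge capacity 1; by Menger, the answer equals the max flow.
Path Hall→Lobby→Exit (+1); total 1.
Path Hall→C3→Exit (+1); total 2.
Path Hall→C4→Exit (+1); total 3.
Path Hall→StairA→Exit (+1); total 4.
Path Hall→C5→Exit (+1); total 5.
No residual Hall→Exit path; max flow = 5.
Certifying cut of size 5: {Hall→C3, Hall→C4, Hall→C5, Hall→Lobby, Hall→StairA}.

5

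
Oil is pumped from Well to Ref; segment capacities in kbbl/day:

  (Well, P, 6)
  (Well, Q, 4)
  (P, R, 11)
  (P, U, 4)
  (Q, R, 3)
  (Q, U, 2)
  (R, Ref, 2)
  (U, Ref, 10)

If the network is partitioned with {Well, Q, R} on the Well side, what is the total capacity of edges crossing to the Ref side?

10

Edges leaving {Well, Q, R}: Well→P (6), Q→U (2), R→Ref (2).
Cut capacity = 6 + 2 + 2 = 10.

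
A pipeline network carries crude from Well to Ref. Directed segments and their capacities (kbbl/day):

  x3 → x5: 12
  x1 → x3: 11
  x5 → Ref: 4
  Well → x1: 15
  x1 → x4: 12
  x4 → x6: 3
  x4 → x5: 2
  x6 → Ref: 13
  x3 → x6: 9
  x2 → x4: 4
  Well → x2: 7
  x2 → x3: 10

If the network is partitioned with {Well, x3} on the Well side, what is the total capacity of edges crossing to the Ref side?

Edges leaving {Well, x3}: Well→x1 (15), Well→x2 (7), x3→x5 (12), x3→x6 (9).
Cut capacity = 15 + 7 + 12 + 9 = 43.

43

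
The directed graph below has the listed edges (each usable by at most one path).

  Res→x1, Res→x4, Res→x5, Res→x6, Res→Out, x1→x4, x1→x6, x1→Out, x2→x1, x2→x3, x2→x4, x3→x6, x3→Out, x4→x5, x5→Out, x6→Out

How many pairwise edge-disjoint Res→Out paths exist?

4

Assign every edge capacity 1; by Menger, the answer equals the max flow.
Path Res→Out (+1); total 1.
Path Res→x1→Out (+1); total 2.
Path Res→x5→Out (+1); total 3.
Path Res→x6→Out (+1); total 4.
No residual Res→Out path; max flow = 4.
Certifying cut of size 4: {Res→Out, Res→x1, Res→x6, x5→Out}.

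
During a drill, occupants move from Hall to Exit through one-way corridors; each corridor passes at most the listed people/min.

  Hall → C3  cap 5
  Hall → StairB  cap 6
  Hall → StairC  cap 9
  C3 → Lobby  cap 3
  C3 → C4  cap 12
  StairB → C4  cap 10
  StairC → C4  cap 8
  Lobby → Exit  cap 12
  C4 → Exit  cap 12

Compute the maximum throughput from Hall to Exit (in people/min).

Augment Hall→C3→Lobby→Exit: bottleneck 3, flow now 3.
Augment Hall→C3→C4→Exit: bottleneck 2, flow now 5.
Augment Hall→StairB→C4→Exit: bottleneck 6, flow now 11.
Augment Hall→StairC→C4→Exit: bottleneck 4, flow now 15.
No augmenting path remains; maximum flow = 15.
In the residual graph, reachable from Hall: {Hall, C3, StairB, StairC, C4}.
Min-cut edges: C3→Lobby (3), C4→Exit (12); capacity 3 + 12 = 15.
This cut is saturated, so no flow can exceed 15.

15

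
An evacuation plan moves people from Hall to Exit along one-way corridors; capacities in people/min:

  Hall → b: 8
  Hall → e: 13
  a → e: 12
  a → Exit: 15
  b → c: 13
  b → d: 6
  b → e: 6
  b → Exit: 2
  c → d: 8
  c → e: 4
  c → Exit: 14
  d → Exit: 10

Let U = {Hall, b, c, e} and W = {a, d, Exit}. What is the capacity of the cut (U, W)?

Edges leaving {Hall, b, c, e}: b→d (6), b→Exit (2), c→d (8), c→Exit (14).
Cut capacity = 6 + 2 + 8 + 14 = 30.

30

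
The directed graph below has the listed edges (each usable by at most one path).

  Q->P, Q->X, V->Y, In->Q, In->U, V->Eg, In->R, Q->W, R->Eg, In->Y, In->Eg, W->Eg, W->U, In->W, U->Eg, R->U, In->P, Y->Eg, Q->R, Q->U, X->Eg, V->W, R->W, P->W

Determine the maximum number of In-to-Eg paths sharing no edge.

6

Assign every edge capacity 1; by Menger, the answer equals the max flow.
Path In→Eg (+1); total 1.
Path In→R→Eg (+1); total 2.
Path In→U→Eg (+1); total 3.
Path In→W→Eg (+1); total 4.
Path In→Y→Eg (+1); total 5.
Path In→Q→X→Eg (+1); total 6.
No residual In→Eg path; max flow = 6.
Certifying cut of size 6: {In→Eg, In→Q, In→R, In→Y, U→Eg, W→Eg}.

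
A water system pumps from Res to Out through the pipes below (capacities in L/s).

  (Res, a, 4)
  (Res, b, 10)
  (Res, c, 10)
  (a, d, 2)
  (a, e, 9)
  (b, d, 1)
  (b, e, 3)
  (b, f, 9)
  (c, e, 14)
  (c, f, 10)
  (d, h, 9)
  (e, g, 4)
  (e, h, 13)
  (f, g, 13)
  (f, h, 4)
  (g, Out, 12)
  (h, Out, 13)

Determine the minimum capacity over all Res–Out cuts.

24

Augment Res→a→d→h→Out: bottleneck 2, flow now 2.
Augment Res→a→e→g→Out: bottleneck 2, flow now 4.
Augment Res→b→d→h→Out: bottleneck 1, flow now 5.
Augment Res→b→e→g→Out: bottleneck 2, flow now 7.
Augment Res→b→e→h→Out: bottleneck 1, flow now 8.
Augment Res→b→f→g→Out: bottleneck 6, flow now 14.
Augment Res→c→e→h→Out: bottleneck 9, flow now 23.
Augment Res→c→f→g→Out: bottleneck 1, flow now 24.
No augmenting path remains; maximum flow = 24.
By max-flow min-cut, the minimum cut capacity equals the max flow.
In the residual graph, reachable from Res: {Res}.
Min-cut edges: Res→a (4), Res→b (10), Res→c (10); capacity 4 + 10 + 10 = 24.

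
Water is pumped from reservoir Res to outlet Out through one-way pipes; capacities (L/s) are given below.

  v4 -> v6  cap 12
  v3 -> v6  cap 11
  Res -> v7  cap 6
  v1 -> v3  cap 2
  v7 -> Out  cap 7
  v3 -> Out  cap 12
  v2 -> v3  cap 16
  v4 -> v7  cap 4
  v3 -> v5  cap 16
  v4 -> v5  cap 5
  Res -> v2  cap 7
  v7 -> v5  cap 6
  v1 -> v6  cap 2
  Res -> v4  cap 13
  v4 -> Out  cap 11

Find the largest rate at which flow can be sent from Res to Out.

Augment Res→v4→Out: bottleneck 11, flow now 11.
Augment Res→v7→Out: bottleneck 6, flow now 17.
Augment Res→v2→v3→Out: bottleneck 7, flow now 24.
Augment Res→v4→v7→Out: bottleneck 1, flow now 25.
No augmenting path remains; maximum flow = 25.
In the residual graph, reachable from Res: {Res, v4, v5, v6, v7}.
Min-cut edges: Res→v2 (7), v4→Out (11), v7→Out (7); capacity 7 + 11 + 7 = 25.
This cut is saturated, so no flow can exceed 25.

25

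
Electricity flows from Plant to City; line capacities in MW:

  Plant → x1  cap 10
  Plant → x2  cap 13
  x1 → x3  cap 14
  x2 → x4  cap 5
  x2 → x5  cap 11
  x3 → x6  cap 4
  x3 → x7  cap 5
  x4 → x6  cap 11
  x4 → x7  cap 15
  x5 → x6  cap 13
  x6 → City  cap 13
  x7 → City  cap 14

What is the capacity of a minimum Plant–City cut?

22

Augment Plant→x1→x3→x6→City: bottleneck 4, flow now 4.
Augment Plant→x1→x3→x7→City: bottleneck 5, flow now 9.
Augment Plant→x2→x4→x6→City: bottleneck 5, flow now 14.
Augment Plant→x2→x5→x6→City: bottleneck 4, flow now 18.
Augment Plant→x2→x5→x6→x4→x7→City: bottleneck 4, flow now 22. (uses reverse residual edge)
No augmenting path remains; maximum flow = 22.
By max-flow min-cut, the minimum cut capacity equals the max flow.
In the residual graph, reachable from Plant: {Plant, x1, x3}.
Min-cut edges: Plant→x2 (13), x3→x6 (4), x3→x7 (5); capacity 13 + 4 + 5 = 22.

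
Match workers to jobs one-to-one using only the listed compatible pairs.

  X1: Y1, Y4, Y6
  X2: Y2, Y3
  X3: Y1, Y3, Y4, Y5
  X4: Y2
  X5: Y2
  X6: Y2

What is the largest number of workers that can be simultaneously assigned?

4

Unit-capacity flow: source→left, listed edges, right→sink; max matching = max flow.
Augmenting path X1→Y1 (+1); matched 1.
Augmenting path X2→Y2 (+1); matched 2.
Augmenting path X3→Y3 (+1); matched 3.
Augmenting path X4→Y2→X2→Y3→X3→Y4 (+1); matched 4.
No augmenting path remains; maximum matching = 4.
König certificate: {X1, X2, X3, Y2} is a vertex cover of size 4 (every listed pair touches it), so no matching can be larger.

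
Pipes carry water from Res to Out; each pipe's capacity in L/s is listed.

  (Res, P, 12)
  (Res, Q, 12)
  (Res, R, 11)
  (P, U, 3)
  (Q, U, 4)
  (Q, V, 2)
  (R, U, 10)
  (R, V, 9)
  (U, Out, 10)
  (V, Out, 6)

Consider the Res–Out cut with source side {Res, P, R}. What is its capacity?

34

Edges leaving {Res, P, R}: Res→Q (12), P→U (3), R→U (10), R→V (9).
Cut capacity = 12 + 3 + 10 + 9 = 34.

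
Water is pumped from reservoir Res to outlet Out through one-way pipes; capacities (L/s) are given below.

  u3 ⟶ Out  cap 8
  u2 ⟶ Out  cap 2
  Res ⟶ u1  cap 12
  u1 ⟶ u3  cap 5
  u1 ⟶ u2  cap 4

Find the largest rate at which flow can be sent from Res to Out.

7

Augment Res→u1→u2→Out: bottleneck 2, flow now 2.
Augment Res→u1→u3→Out: bottleneck 5, flow now 7.
No augmenting path remains; maximum flow = 7.
In the residual graph, reachable from Res: {Res, u1, u2}.
Min-cut edges: u1→u3 (5), u2→Out (2); capacity 5 + 2 = 7.
This cut is saturated, so no flow can exceed 7.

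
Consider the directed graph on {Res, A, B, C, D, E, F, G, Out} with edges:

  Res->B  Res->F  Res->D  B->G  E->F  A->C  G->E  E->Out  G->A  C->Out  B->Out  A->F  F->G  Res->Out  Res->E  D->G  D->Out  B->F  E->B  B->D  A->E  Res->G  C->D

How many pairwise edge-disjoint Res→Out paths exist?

5

Assign every edge capacity 1; by Menger, the answer equals the max flow.
Path Res→Out (+1); total 1.
Path Res→B→Out (+1); total 2.
Path Res→D→Out (+1); total 3.
Path Res→E→Out (+1); total 4.
Path Res→G→A→C→Out (+1); total 5.
No residual Res→Out path; max flow = 5.
Certifying cut of size 5: {B→Out, D→Out, E→Out, G→A, Res→Out}.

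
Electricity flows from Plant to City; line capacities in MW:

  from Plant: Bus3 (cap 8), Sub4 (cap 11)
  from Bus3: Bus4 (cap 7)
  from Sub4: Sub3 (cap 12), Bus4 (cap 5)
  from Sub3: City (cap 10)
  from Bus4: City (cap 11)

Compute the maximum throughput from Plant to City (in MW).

18

Augment Plant→Bus3→Bus4→City: bottleneck 7, flow now 7.
Augment Plant→Sub4→Sub3→City: bottleneck 10, flow now 17.
Augment Plant→Sub4→Bus4→City: bottleneck 1, flow now 18.
No augmenting path remains; maximum flow = 18.
In the residual graph, reachable from Plant: {Plant, Bus3}.
Min-cut edges: Plant→Sub4 (11), Bus3→Bus4 (7); capacity 11 + 7 = 18.
This cut is saturated, so no flow can exceed 18.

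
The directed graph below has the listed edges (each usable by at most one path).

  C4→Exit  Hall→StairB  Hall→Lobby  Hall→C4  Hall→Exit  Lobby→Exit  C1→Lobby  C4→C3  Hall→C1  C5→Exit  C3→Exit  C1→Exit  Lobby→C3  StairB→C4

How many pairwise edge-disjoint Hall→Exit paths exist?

Assign every edge capacity 1; by Menger, the answer equals the max flow.
Path Hall→Exit (+1); total 1.
Path Hall→C4→Exit (+1); total 2.
Path Hall→Lobby→Exit (+1); total 3.
Path Hall→C1→Exit (+1); total 4.
Path Hall→StairB→C4→C3→Exit (+1); total 5.
No residual Hall→Exit path; max flow = 5.
Certifying cut of size 5: {Hall→C1, Hall→C4, Hall→Exit, Hall→Lobby, Hall→StairB}.

5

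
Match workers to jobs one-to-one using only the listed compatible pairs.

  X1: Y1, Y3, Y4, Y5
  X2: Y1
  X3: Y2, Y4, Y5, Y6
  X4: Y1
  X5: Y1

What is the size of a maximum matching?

3

Unit-capacity flow: source→left, listed edges, right→sink; max matching = max flow.
Augmenting path X1→Y1 (+1); matched 1.
Augmenting path X3→Y2 (+1); matched 2.
Augmenting path X2→Y1→X1→Y3 (+1); matched 3.
No augmenting path remains; maximum matching = 3.
König certificate: {X1, X3, Y1} is a vertex cover of size 3 (every listed pair touches it), so no matching can be larger.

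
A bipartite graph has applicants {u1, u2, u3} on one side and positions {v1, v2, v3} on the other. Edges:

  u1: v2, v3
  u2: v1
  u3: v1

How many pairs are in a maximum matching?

2

Unit-capacity flow: source→left, listed edges, right→sink; max matching = max flow.
Augmenting path u1→v2 (+1); matched 1.
Augmenting path u2→v1 (+1); matched 2.
No augmenting path remains; maximum matching = 2.
König certificate: {u1, v1} is a vertex cover of size 2 (every listed pair touches it), so no matching can be larger.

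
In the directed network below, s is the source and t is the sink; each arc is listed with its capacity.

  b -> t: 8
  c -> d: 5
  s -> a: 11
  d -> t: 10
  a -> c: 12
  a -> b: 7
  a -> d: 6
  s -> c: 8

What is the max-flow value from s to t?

16

Augment s→a→b→t: bottleneck 7, flow now 7.
Augment s→a→d→t: bottleneck 4, flow now 11.
Augment s→c→d→t: bottleneck 5, flow now 16.
No augmenting path remains; maximum flow = 16.
In the residual graph, reachable from s: {s, c}.
Min-cut edges: s→a (11), c→d (5); capacity 11 + 5 = 16.
This cut is saturated, so no flow can exceed 16.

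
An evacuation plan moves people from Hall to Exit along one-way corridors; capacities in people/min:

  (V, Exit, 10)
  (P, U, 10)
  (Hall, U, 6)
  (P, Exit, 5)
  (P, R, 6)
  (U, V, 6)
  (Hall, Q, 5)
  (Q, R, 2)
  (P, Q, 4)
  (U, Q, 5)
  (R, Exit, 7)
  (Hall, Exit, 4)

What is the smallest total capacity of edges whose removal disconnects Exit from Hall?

12

Augment Hall→Exit: bottleneck 4, flow now 4.
Augment Hall→Q→R→Exit: bottleneck 2, flow now 6.
Augment Hall→U→V→Exit: bottleneck 6, flow now 12.
No augmenting path remains; maximum flow = 12.
By max-flow min-cut, the minimum cut capacity equals the max flow.
In the residual graph, reachable from Hall: {Hall, Q}.
Min-cut edges: Hall→U (6), Hall→Exit (4), Q→R (2); capacity 6 + 4 + 2 = 12.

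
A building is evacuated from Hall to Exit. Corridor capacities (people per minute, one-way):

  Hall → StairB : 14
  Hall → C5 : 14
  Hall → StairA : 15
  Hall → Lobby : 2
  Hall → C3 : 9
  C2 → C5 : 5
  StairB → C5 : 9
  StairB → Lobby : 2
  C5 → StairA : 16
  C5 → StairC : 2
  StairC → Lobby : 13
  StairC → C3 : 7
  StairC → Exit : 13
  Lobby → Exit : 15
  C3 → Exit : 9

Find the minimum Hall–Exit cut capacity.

15

Augment Hall→Lobby→Exit: bottleneck 2, flow now 2.
Augment Hall→C3→Exit: bottleneck 9, flow now 11.
Augment Hall→StairB→Lobby→Exit: bottleneck 2, flow now 13.
Augment Hall→C5→StairC→Exit: bottleneck 2, flow now 15.
No augmenting path remains; maximum flow = 15.
By max-flow min-cut, the minimum cut capacity equals the max flow.
In the residual graph, reachable from Hall: {Hall, StairB, C5, StairA}.
Min-cut edges: Hall→Lobby (2), Hall→C3 (9), StairB→Lobby (2), C5→StairC (2); capacity 2 + 9 + 2 + 2 = 15.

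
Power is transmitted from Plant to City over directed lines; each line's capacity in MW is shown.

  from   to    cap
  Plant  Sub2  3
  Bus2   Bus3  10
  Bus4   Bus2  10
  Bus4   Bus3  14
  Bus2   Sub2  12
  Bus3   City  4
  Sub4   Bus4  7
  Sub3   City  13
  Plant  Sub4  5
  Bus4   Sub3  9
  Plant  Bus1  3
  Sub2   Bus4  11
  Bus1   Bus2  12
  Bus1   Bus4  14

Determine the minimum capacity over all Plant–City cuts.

Augment Plant→Bus1→Bus2→Bus3→City: bottleneck 3, flow now 3.
Augment Plant→Sub4→Bus4→Bus3→City: bottleneck 1, flow now 4.
Augment Plant→Sub4→Bus4→Sub3→City: bottleneck 4, flow now 8.
Augment Plant→Sub2→Bus4→Sub3→City: bottleneck 3, flow now 11.
No augmenting path remains; maximum flow = 11.
By max-flow min-cut, the minimum cut capacity equals the max flow.
In the residual graph, reachable from Plant: {Plant}.
Min-cut edges: Plant→Bus1 (3), Plant→Sub4 (5), Plant→Sub2 (3); capacity 3 + 5 + 3 = 11.

11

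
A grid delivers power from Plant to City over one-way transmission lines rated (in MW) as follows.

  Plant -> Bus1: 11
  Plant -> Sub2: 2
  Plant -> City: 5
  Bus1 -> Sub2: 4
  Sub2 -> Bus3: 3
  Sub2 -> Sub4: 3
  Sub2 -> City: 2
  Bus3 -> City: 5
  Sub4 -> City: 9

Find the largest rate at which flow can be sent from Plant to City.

Augment Plant→City: bottleneck 5, flow now 5.
Augment Plant→Sub2→City: bottleneck 2, flow now 7.
Augment Plant→Bus1→Sub2→Bus3→City: bottleneck 3, flow now 10.
Augment Plant→Bus1→Sub2→Sub4→City: bottleneck 1, flow now 11.
No augmenting path remains; maximum flow = 11.
In the residual graph, reachable from Plant: {Plant, Bus1}.
Min-cut edges: Plant→Sub2 (2), Plant→City (5), Bus1→Sub2 (4); capacity 2 + 5 + 4 = 11.
This cut is saturated, so no flow can exceed 11.

11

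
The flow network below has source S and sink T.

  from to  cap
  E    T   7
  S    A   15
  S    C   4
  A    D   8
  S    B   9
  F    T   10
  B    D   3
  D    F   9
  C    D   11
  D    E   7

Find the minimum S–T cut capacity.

15

Augment S→A→D→E→T: bottleneck 7, flow now 7.
Augment S→A→D→F→T: bottleneck 1, flow now 8.
Augment S→B→D→F→T: bottleneck 3, flow now 11.
Augment S→C→D→F→T: bottleneck 4, flow now 15.
No augmenting path remains; maximum flow = 15.
By max-flow min-cut, the minimum cut capacity equals the max flow.
In the residual graph, reachable from S: {S, A, B}.
Min-cut edges: S→C (4), A→D (8), B→D (3); capacity 4 + 8 + 3 = 15.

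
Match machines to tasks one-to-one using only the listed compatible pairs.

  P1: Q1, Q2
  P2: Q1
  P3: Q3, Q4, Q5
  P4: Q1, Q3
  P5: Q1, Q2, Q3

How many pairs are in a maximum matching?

Unit-capacity flow: source→left, listed edges, right→sink; max matching = max flow.
Augmenting path P1→Q1 (+1); matched 1.
Augmenting path P3→Q3 (+1); matched 2.
Augmenting path P5→Q2 (+1); matched 3.
Augmenting path P4→Q3→P3→Q4 (+1); matched 4.
No augmenting path remains; maximum matching = 4.
König certificate: {P3, Q1, Q2, Q3} is a vertex cover of size 4 (every listed pair touches it), so no matching can be larger.

4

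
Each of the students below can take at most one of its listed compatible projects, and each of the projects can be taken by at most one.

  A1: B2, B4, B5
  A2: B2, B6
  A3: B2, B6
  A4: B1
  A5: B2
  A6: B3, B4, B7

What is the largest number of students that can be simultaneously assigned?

5

Unit-capacity flow: source→left, listed edges, right→sink; max matching = max flow.
Augmenting path A1→B2 (+1); matched 1.
Augmenting path A2→B6 (+1); matched 2.
Augmenting path A4→B1 (+1); matched 3.
Augmenting path A6→B3 (+1); matched 4.
Augmenting path A3→B2→A1→B4 (+1); matched 5.
No augmenting path remains; maximum matching = 5.
König certificate: {A1, A4, A6, B2, B6} is a vertex cover of size 5 (every listed pair touches it), so no matching can be larger.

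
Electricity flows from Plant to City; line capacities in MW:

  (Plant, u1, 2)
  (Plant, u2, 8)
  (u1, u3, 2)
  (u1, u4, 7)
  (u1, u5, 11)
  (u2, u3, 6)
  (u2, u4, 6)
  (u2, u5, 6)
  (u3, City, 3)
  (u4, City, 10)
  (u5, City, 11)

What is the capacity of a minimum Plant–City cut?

Augment Plant→u1→u3→City: bottleneck 2, flow now 2.
Augment Plant→u2→u3→City: bottleneck 1, flow now 3.
Augment Plant→u2→u4→City: bottleneck 6, flow now 9.
Augment Plant→u2→u5→City: bottleneck 1, flow now 10.
No augmenting path remains; maximum flow = 10.
By max-flow min-cut, the minimum cut capacity equals the max flow.
In the residual graph, reachable from Plant: {Plant}.
Min-cut edges: Plant→u1 (2), Plant→u2 (8); capacity 2 + 8 = 10.

10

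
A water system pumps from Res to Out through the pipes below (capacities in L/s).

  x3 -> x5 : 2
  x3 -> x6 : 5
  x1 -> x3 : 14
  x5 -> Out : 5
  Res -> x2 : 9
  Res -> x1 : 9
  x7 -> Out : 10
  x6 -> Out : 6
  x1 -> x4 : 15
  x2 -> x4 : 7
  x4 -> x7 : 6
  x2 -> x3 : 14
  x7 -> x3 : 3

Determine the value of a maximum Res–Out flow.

13

Augment Res→x1→x3→x5→Out: bottleneck 2, flow now 2.
Augment Res→x1→x3→x6→Out: bottleneck 5, flow now 7.
Augment Res→x1→x4→x7→Out: bottleneck 2, flow now 9.
Augment Res→x2→x4→x7→Out: bottleneck 4, flow now 13.
No augmenting path remains; maximum flow = 13.
In the residual graph, reachable from Res: {Res, x1, x2, x3, x4}.
Min-cut edges: x3→x5 (2), x3→x6 (5), x4→x7 (6); capacity 2 + 5 + 6 = 13.
This cut is saturated, so no flow can exceed 13.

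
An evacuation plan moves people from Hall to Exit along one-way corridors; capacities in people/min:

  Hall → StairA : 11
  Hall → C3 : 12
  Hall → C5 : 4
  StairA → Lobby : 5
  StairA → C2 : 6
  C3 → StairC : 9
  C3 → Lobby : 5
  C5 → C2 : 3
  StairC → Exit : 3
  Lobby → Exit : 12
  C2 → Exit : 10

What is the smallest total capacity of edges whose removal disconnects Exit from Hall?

22

Augment Hall→StairA→Lobby→Exit: bottleneck 5, flow now 5.
Augment Hall→StairA→C2→Exit: bottleneck 6, flow now 11.
Augment Hall→C3→StairC→Exit: bottleneck 3, flow now 14.
Augment Hall→C3→Lobby→Exit: bottleneck 5, flow now 19.
Augment Hall→C5→C2→Exit: bottleneck 3, flow now 22.
No augmenting path remains; maximum flow = 22.
By max-flow min-cut, the minimum cut capacity equals the max flow.
In the residual graph, reachable from Hall: {Hall, C3, C5, StairC}.
Min-cut edges: Hall→StairA (11), C3→Lobby (5), C5→C2 (3), StairC→Exit (3); capacity 11 + 5 + 3 + 3 = 22.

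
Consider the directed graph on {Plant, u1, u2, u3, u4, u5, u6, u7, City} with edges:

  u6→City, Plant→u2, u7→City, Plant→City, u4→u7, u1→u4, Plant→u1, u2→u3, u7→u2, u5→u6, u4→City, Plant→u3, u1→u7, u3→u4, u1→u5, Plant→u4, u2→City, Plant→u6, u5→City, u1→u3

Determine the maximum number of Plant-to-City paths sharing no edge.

Assign every edge capacity 1; by Menger, the answer equals the max flow.
Path Plant→City (+1); total 1.
Path Plant→u2→City (+1); total 2.
Path Plant→u4→City (+1); total 3.
Path Plant→u6→City (+1); total 4.
Path Plant→u1→u5→City (+1); total 5.
Path Plant→u3→u4→u7→City (+1); total 6.
No residual Plant→City path; max flow = 6.
Certifying cut of size 6: {Plant→City, Plant→u1, Plant→u2, Plant→u3, Plant→u4, Plant→u6}.

6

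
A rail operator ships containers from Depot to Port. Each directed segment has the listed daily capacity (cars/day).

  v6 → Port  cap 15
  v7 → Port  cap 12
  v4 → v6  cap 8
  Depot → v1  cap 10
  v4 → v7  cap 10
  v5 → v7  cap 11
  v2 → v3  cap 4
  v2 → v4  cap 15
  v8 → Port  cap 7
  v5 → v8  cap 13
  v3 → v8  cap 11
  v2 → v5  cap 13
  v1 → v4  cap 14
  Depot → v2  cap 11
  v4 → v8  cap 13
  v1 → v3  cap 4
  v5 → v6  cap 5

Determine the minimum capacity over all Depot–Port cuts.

Augment Depot→v1→v3→v8→Port: bottleneck 4, flow now 4.
Augment Depot→v1→v4→v6→Port: bottleneck 6, flow now 10.
Augment Depot→v2→v3→v8→Port: bottleneck 3, flow now 13.
Augment Depot→v2→v4→v6→Port: bottleneck 2, flow now 15.
Augment Depot→v2→v4→v7→Port: bottleneck 6, flow now 21.
No augmenting path remains; maximum flow = 21.
By max-flow min-cut, the minimum cut capacity equals the max flow.
In the residual graph, reachable from Depot: {Depot}.
Min-cut edges: Depot→v1 (10), Depot→v2 (11); capacity 10 + 11 = 21.

21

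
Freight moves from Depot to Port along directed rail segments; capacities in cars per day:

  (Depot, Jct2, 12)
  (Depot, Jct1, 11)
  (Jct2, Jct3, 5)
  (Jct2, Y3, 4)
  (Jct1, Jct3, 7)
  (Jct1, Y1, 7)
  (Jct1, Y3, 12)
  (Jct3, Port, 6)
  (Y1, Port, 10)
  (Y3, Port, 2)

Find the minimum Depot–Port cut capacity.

Augment Depot→Jct2→Jct3→Port: bottleneck 5, flow now 5.
Augment Depot→Jct2→Y3→Port: bottleneck 2, flow now 7.
Augment Depot→Jct1→Jct3→Port: bottleneck 1, flow now 8.
Augment Depot→Jct1→Y1→Port: bottleneck 7, flow now 15.
No augmenting path remains; maximum flow = 15.
By max-flow min-cut, the minimum cut capacity equals the max flow.
In the residual graph, reachable from Depot: {Depot, Jct2, Jct1, Jct3, Y3}.
Min-cut edges: Jct1→Y1 (7), Jct3→Port (6), Y3→Port (2); capacity 7 + 6 + 2 = 15.

15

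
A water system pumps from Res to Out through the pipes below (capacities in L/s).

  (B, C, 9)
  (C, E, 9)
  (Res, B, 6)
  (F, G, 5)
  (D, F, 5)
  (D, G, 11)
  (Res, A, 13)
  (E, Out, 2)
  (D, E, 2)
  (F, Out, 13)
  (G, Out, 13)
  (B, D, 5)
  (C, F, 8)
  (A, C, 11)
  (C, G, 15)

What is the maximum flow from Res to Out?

17

Augment Res→A→C→E→Out: bottleneck 2, flow now 2.
Augment Res→A→C→F→Out: bottleneck 8, flow now 10.
Augment Res→A→C→G→Out: bottleneck 1, flow now 11.
Augment Res→B→C→G→Out: bottleneck 6, flow now 17.
No augmenting path remains; maximum flow = 17.
In the residual graph, reachable from Res: {Res, A}.
Min-cut edges: Res→B (6), A→C (11); capacity 6 + 11 = 17.
This cut is saturated, so no flow can exceed 17.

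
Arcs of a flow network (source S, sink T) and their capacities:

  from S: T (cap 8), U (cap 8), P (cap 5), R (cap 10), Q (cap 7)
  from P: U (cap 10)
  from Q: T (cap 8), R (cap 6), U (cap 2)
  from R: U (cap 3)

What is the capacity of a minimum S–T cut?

Augment S→T: bottleneck 8, flow now 8.
Augment S→Q→T: bottleneck 7, flow now 15.
No augmenting path remains; maximum flow = 15.
By max-flow min-cut, the minimum cut capacity equals the max flow.
In the residual graph, reachable from S: {S, P, R, U}.
Min-cut edges: S→Q (7), S→T (8); capacity 7 + 8 = 15.

15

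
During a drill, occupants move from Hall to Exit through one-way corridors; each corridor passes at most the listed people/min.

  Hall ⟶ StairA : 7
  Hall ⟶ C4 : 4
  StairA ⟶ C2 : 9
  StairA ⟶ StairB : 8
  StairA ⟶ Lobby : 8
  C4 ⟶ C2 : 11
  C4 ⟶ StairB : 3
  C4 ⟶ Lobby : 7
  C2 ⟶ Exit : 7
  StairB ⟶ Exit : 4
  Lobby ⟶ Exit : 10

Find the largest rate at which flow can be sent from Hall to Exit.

Augment Hall→StairA→C2→Exit: bottleneck 7, flow now 7.
Augment Hall→C4→StairB→Exit: bottleneck 3, flow now 10.
Augment Hall→C4→Lobby→Exit: bottleneck 1, flow now 11.
No augmenting path remains; maximum flow = 11.
In the residual graph, reachable from Hall: {Hall}.
Min-cut edges: Hall→StairA (7), Hall→C4 (4); capacity 7 + 4 = 11.
This cut is saturated, so no flow can exceed 11.

11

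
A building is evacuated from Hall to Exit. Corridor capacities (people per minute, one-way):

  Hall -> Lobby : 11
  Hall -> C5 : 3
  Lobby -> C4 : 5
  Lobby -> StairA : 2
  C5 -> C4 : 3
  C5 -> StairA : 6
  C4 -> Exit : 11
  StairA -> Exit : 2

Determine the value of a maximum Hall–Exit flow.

Augment Hall→Lobby→C4→Exit: bottleneck 5, flow now 5.
Augment Hall→Lobby→StairA→Exit: bottleneck 2, flow now 7.
Augment Hall→C5→C4→Exit: bottleneck 3, flow now 10.
No augmenting path remains; maximum flow = 10.
In the residual graph, reachable from Hall: {Hall, Lobby}.
Min-cut edges: Hall→C5 (3), Lobby→C4 (5), Lobby→StairA (2); capacity 3 + 5 + 2 = 10.
This cut is saturated, so no flow can exceed 10.

10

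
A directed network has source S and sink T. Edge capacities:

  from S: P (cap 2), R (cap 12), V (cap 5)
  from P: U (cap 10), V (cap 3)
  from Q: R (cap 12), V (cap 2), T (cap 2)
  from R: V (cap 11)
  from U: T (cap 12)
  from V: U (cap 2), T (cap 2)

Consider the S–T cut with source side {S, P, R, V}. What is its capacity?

Edges leaving {S, P, R, V}: P→U (10), V→U (2), V→T (2).
Cut capacity = 10 + 2 + 2 = 14.

14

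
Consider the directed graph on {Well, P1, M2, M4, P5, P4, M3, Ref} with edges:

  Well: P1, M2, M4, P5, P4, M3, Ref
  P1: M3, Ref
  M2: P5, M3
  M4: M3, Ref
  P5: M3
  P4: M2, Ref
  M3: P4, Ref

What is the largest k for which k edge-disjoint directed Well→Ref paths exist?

Assign every edge capacity 1; by Menger, the answer equals the max flow.
Path Well→Ref (+1); total 1.
Path Well→P1→Ref (+1); total 2.
Path Well→M4→Ref (+1); total 3.
Path Well→P4→Ref (+1); total 4.
Path Well→M3→Ref (+1); total 5.
No residual Well→Ref path; max flow = 5.
Certifying cut of size 5: {M3→Ref, P4→Ref, Well→M4, Well→P1, Well→Ref}.

5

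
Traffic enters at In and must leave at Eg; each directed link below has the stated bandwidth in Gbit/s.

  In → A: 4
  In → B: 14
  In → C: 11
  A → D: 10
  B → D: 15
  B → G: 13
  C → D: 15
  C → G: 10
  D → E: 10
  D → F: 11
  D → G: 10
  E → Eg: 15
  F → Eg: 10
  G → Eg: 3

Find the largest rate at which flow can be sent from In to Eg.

23

Augment In→B→G→Eg: bottleneck 3, flow now 3.
Augment In→A→D→E→Eg: bottleneck 4, flow now 7.
Augment In→B→D→E→Eg: bottleneck 6, flow now 13.
Augment In→B→D→F→Eg: bottleneck 5, flow now 18.
Augment In→C→D→F→Eg: bottleneck 5, flow now 23.
No augmenting path remains; maximum flow = 23.
In the residual graph, reachable from In: {In, A, B, C, D, F, G}.
Min-cut edges: D→E (10), F→Eg (10), G→Eg (3); capacity 10 + 10 + 3 = 23.
This cut is saturated, so no flow can exceed 23.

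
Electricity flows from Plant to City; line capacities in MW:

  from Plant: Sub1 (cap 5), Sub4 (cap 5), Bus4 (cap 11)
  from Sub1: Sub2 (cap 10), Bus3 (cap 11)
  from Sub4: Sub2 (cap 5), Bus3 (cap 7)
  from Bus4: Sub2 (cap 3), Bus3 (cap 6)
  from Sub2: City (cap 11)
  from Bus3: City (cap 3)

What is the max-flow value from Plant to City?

Augment Plant→Sub1→Sub2→City: bottleneck 5, flow now 5.
Augment Plant→Sub4→Sub2→City: bottleneck 5, flow now 10.
Augment Plant→Bus4→Sub2→City: bottleneck 1, flow now 11.
Augment Plant→Bus4→Bus3→City: bottleneck 3, flow now 14.
No augmenting path remains; maximum flow = 14.
In the residual graph, reachable from Plant: {Plant, Sub1, Sub4, Bus4, Sub2, Bus3}.
Min-cut edges: Sub2→City (11), Bus3→City (3); capacity 11 + 3 = 14.
This cut is saturated, so no flow can exceed 14.

14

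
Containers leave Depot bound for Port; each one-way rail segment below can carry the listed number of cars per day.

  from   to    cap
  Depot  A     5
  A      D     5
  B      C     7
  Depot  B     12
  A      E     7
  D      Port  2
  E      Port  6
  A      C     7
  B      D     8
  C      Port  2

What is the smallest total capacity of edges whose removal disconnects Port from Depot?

9

Augment Depot→A→C→Port: bottleneck 2, flow now 2.
Augment Depot→A→D→Port: bottleneck 2, flow now 4.
Augment Depot→A→E→Port: bottleneck 1, flow now 5.
Augment Depot→B→C→A→E→Port: bottleneck 2, flow now 7. (uses reverse residual edge)
Augment Depot→B→D→A→E→Port: bottleneck 2, flow now 9. (uses reverse residual edge)
No augmenting path remains; maximum flow = 9.
By max-flow min-cut, the minimum cut capacity equals the max flow.
In the residual graph, reachable from Depot: {Depot, B, C, D}.
Min-cut edges: Depot→A (5), C→Port (2), D→Port (2); capacity 5 + 2 + 2 = 9.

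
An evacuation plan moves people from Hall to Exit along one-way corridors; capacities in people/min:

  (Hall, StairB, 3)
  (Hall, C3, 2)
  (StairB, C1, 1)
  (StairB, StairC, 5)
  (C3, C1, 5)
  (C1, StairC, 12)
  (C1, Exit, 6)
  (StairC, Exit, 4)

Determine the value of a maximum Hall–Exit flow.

5

Augment Hall→StairB→C1→Exit: bottleneck 1, flow now 1.
Augment Hall→StairB→StairC→Exit: bottleneck 2, flow now 3.
Augment Hall→C3→C1→Exit: bottleneck 2, flow now 5.
No augmenting path remains; maximum flow = 5.
In the residual graph, reachable from Hall: {Hall}.
Min-cut edges: Hall→StairB (3), Hall→C3 (2); capacity 3 + 2 = 5.
This cut is saturated, so no flow can exceed 5.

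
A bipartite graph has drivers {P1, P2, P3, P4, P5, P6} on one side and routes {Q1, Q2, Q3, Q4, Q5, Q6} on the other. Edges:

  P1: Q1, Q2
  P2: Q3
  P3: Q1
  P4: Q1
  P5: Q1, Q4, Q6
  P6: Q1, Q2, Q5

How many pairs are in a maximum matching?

5

Unit-capacity flow: source→left, listed edges, right→sink; max matching = max flow.
Augmenting path P1→Q1 (+1); matched 1.
Augmenting path P2→Q3 (+1); matched 2.
Augmenting path P5→Q4 (+1); matched 3.
Augmenting path P6→Q2 (+1); matched 4.
Augmenting path P3→Q1→P1→Q2→P6→Q5 (+1); matched 5.
No augmenting path remains; maximum matching = 5.
König certificate: {P1, P2, P5, P6, Q1} is a vertex cover of size 5 (every listed pair touches it), so no matching can be larger.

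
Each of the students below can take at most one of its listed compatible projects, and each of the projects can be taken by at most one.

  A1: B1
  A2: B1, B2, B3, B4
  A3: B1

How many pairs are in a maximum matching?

Unit-capacity flow: source→left, listed edges, right→sink; max matching = max flow.
Augmenting path A1→B1 (+1); matched 1.
Augmenting path A2→B2 (+1); matched 2.
No augmenting path remains; maximum matching = 2.
König certificate: {A2, B1} is a vertex cover of size 2 (every listed pair touches it), so no matching can be larger.

2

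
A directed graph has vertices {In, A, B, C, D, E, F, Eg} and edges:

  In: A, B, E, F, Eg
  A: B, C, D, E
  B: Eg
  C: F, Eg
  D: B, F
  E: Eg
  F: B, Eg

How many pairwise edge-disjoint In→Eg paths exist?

Assign every edge capacity 1; by Menger, the answer equals the max flow.
Path In→Eg (+1); total 1.
Path In→B→Eg (+1); total 2.
Path In→E→Eg (+1); total 3.
Path In→F→Eg (+1); total 4.
Path In→A→C→Eg (+1); total 5.
No residual In→Eg path; max flow = 5.
Certifying cut of size 5: {In→A, In→B, In→E, In→Eg, In→F}.

5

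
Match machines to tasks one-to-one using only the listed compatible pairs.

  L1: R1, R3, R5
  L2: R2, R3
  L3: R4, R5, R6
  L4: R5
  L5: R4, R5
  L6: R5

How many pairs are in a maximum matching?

5

Unit-capacity flow: source→left, listed edges, right→sink; max matching = max flow.
Augmenting path L1→R1 (+1); matched 1.
Augmenting path L2→R2 (+1); matched 2.
Augmenting path L3→R4 (+1); matched 3.
Augmenting path L4→R5 (+1); matched 4.
Augmenting path L5→R4→L3→R6 (+1); matched 5.
No augmenting path remains; maximum matching = 5.
König certificate: {L1, L2, L3, L5, R5} is a vertex cover of size 5 (every listed pair touches it), so no matching can be larger.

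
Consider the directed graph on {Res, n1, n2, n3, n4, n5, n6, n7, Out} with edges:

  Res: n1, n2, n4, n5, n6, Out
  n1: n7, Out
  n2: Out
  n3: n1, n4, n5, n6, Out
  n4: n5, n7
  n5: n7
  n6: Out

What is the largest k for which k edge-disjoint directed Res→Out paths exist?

4

Assign every edge capacity 1; by Menger, the answer equals the max flow.
Path Res→Out (+1); total 1.
Path Res→n1→Out (+1); total 2.
Path Res→n2→Out (+1); total 3.
Path Res→n6→Out (+1); total 4.
No residual Res→Out path; max flow = 4.
Certifying cut of size 4: {Res→Out, Res→n1, Res→n2, Res→n6}.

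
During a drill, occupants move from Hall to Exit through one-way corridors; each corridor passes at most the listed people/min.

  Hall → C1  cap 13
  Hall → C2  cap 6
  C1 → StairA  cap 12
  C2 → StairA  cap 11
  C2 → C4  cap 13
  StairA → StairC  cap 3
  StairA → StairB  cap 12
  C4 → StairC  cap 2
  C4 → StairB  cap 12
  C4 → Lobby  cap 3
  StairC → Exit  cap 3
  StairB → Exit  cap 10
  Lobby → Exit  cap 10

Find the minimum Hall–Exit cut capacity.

Augment Hall→C1→StairA→StairC→Exit: bottleneck 3, flow now 3.
Augment Hall→C1→StairA→StairB→Exit: bottleneck 9, flow now 12.
Augment Hall→C2→StairA→StairB→Exit: bottleneck 1, flow now 13.
Augment Hall→C2→C4→Lobby→Exit: bottleneck 3, flow now 16.
No augmenting path remains; maximum flow = 16.
By max-flow min-cut, the minimum cut capacity equals the max flow.
In the residual graph, reachable from Hall: {Hall, C1, C2, StairA, C4, StairC, StairB}.
Min-cut edges: C4→Lobby (3), StairC→Exit (3), StairB→Exit (10); capacity 3 + 3 + 10 = 16.

16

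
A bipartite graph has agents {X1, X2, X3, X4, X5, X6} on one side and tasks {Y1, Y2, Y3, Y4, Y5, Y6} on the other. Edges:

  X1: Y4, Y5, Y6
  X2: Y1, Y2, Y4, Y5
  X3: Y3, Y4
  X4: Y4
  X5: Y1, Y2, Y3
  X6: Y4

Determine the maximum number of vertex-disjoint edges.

5

Unit-capacity flow: source→left, listed edges, right→sink; max matching = max flow.
Augmenting path X1→Y4 (+1); matched 1.
Augmenting path X2→Y1 (+1); matched 2.
Augmenting path X3→Y3 (+1); matched 3.
Augmenting path X5→Y2 (+1); matched 4.
Augmenting path X4→Y4→X1→Y5 (+1); matched 5.
No augmenting path remains; maximum matching = 5.
König certificate: {X1, X2, X3, X5, Y4} is a vertex cover of size 5 (every listed pair touches it), so no matching can be larger.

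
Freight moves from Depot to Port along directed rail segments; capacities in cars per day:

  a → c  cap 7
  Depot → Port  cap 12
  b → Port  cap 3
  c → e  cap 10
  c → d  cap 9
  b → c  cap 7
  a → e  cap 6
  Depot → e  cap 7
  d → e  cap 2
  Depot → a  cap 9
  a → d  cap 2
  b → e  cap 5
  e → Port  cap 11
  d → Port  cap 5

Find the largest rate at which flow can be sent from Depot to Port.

28

Augment Depot→Port: bottleneck 12, flow now 12.
Augment Depot→e→Port: bottleneck 7, flow now 19.
Augment Depot→a→d→Port: bottleneck 2, flow now 21.
Augment Depot→a→e→Port: bottleneck 4, flow now 25.
Augment Depot→a→c→d→Port: bottleneck 3, flow now 28.
No augmenting path remains; maximum flow = 28.
In the residual graph, reachable from Depot: {Depot}.
Min-cut edges: Depot→a (9), Depot→e (7), Depot→Port (12); capacity 9 + 7 + 12 = 28.
This cut is saturated, so no flow can exceed 28.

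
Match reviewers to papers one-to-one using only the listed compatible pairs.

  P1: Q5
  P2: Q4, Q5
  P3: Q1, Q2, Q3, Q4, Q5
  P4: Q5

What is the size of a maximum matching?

Unit-capacity flow: source→left, listed edges, right→sink; max matching = max flow.
Augmenting path P1→Q5 (+1); matched 1.
Augmenting path P2→Q4 (+1); matched 2.
Augmenting path P3→Q1 (+1); matched 3.
No augmenting path remains; maximum matching = 3.
König certificate: {P2, P3, Q5} is a vertex cover of size 3 (every listed pair touches it), so no matching can be larger.

3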